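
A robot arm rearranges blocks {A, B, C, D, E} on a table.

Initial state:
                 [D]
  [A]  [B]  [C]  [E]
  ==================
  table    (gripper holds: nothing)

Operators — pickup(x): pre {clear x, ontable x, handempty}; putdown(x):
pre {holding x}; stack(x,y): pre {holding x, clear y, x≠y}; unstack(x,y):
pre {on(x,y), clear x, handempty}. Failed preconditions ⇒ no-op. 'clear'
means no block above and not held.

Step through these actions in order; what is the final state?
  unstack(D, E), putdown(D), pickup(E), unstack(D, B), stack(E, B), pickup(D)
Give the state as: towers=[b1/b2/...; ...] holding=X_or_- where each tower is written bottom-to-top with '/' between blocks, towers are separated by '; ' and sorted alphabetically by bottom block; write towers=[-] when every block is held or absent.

step 1 (unstack(D, E)): towers=[A; B; C; E] holding=D
step 2 (putdown(D)): towers=[A; B; C; D; E] holding=-
step 3 (pickup(E)): towers=[A; B; C; D] holding=E
step 4 (unstack(D, B)) [no-op]: towers=[A; B; C; D] holding=E
step 5 (stack(E, B)): towers=[A; B/E; C; D] holding=-
step 6 (pickup(D)): towers=[A; B/E; C] holding=D

towers=[A; B/E; C] holding=D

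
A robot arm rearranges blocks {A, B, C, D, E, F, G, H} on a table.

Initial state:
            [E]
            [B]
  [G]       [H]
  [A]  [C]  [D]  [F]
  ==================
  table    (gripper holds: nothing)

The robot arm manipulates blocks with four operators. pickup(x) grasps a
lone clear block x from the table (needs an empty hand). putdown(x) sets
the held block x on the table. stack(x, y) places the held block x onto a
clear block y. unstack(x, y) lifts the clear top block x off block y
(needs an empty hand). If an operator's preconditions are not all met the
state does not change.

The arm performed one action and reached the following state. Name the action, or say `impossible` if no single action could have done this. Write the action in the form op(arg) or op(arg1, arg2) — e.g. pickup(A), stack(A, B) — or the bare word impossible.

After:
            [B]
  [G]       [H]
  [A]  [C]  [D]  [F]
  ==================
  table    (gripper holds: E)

unstack(E, B)

target: towers=[A/G; C; D/H/B; F] holding=E
     unstack(G, A) → towers=[A; C; D/H/B/E; F] holding=G
     unstack(E, B) → towers=[A/G; C; D/H/B; F] holding=E  ← match
         pickup(F) → towers=[A/G; C; D/H/B/E] holding=F
         pickup(C) → towers=[A/G; D/H/B/E; F] holding=C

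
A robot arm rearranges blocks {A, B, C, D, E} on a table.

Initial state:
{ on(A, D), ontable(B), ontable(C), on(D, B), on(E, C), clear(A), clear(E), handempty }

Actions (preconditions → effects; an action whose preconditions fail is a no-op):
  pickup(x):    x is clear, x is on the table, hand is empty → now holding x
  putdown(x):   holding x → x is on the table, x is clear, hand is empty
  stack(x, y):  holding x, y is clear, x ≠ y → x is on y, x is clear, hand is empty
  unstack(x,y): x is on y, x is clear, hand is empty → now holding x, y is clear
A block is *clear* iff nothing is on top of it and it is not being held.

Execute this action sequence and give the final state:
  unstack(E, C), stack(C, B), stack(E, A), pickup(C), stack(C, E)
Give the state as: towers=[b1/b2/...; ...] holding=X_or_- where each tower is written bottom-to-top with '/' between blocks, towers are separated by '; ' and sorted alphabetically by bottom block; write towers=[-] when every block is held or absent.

step 1 (unstack(E, C)): towers=[B/D/A; C] holding=E
step 2 (stack(C, B)) [no-op]: towers=[B/D/A; C] holding=E
step 3 (stack(E, A)): towers=[B/D/A/E; C] holding=-
step 4 (pickup(C)): towers=[B/D/A/E] holding=C
step 5 (stack(C, E)): towers=[B/D/A/E/C] holding=-

towers=[B/D/A/E/C] holding=-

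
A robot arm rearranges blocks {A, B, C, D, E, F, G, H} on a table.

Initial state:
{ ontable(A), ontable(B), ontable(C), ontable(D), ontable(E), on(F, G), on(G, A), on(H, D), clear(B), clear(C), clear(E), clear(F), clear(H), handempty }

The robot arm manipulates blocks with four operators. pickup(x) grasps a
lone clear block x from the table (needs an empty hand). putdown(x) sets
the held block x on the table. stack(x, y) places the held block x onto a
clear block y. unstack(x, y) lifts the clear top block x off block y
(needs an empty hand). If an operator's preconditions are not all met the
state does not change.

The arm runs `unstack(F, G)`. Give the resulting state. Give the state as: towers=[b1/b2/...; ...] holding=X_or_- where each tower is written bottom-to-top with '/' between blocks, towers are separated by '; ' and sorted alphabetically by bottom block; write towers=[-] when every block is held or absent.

before: towers=[A/G/F; B; C; D/H; E] holding=-
pre[unstack(F, G)]: on(F,G) yes, clear(F) yes, handempty yes
all met → apply unstack(F, G)
after:  towers=[A/G; B; C; D/H; E] holding=F

towers=[A/G; B; C; D/H; E] holding=F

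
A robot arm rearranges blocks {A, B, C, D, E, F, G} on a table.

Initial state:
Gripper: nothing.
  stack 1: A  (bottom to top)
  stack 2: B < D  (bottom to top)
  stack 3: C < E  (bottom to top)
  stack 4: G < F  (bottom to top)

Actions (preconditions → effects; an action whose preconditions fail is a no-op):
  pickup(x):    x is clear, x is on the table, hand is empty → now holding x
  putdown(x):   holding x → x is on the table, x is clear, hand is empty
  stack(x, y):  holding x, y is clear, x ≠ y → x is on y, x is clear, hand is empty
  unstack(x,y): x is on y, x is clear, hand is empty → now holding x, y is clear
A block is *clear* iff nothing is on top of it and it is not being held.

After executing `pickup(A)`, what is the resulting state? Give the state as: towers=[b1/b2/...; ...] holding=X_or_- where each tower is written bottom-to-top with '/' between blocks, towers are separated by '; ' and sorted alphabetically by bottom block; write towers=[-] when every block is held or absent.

before: towers=[A; B/D; C/E; G/F] holding=-
pre[pickup(A)]: clear(A) yes, ontable(A) yes, handempty yes
all met → apply pickup(A)
after:  towers=[B/D; C/E; G/F] holding=A

towers=[B/D; C/E; G/F] holding=A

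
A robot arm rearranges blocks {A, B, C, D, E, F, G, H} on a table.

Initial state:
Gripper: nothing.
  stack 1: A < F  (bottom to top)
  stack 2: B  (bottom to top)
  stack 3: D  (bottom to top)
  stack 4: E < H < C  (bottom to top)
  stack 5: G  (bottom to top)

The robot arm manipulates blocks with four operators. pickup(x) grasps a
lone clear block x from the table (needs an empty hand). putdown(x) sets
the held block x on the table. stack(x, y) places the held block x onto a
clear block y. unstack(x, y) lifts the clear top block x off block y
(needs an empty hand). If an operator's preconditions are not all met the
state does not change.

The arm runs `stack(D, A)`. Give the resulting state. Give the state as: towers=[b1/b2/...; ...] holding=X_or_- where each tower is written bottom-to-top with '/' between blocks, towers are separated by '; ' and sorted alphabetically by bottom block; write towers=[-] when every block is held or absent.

towers=[A/F; B; D; E/H/C; G] holding=-

before: towers=[A/F; B; D; E/H/C; G] holding=-
pre[stack(D, A)]: holding(D) fail, clear(A) fail, D≠A ok
holding(D), clear(A) unmet → stack(D, A) is a no-op
after:  towers=[A/F; B; D; E/H/C; G] holding=-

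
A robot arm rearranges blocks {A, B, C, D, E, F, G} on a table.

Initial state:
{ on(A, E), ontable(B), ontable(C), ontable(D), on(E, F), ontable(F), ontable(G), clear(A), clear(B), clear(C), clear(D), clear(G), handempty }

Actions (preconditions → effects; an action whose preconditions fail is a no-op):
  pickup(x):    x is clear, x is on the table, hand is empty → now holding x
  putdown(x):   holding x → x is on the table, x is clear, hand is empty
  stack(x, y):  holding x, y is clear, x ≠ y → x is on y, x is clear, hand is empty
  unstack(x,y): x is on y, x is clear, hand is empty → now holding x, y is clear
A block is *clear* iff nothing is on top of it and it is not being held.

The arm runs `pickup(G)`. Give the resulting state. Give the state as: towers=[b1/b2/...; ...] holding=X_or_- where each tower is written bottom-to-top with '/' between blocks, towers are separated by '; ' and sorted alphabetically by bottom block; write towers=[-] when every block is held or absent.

towers=[B; C; D; F/E/A] holding=G

before: towers=[B; C; D; F/E/A; G] holding=-
pre[pickup(G)]: clear(G) ✓, ontable(G) ✓, handempty ✓
all met → apply pickup(G)
after:  towers=[B; C; D; F/E/A] holding=G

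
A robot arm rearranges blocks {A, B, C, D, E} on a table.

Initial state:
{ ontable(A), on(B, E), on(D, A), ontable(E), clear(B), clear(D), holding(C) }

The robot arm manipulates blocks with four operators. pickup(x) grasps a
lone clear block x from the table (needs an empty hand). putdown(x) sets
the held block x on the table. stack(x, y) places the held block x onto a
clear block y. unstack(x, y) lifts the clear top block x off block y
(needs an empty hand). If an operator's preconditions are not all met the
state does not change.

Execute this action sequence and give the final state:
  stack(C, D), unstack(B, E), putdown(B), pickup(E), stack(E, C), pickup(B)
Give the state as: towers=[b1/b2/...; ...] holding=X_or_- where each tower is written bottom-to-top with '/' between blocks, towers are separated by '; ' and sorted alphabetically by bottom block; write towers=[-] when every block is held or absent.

towers=[A/D/C/E] holding=B

step 1 (stack(C, D)): towers=[A/D/C; E/B] holding=-
step 2 (unstack(B, E)): towers=[A/D/C; E] holding=B
step 3 (putdown(B)): towers=[A/D/C; B; E] holding=-
step 4 (pickup(E)): towers=[A/D/C; B] holding=E
step 5 (stack(E, C)): towers=[A/D/C/E; B] holding=-
step 6 (pickup(B)): towers=[A/D/C/E] holding=B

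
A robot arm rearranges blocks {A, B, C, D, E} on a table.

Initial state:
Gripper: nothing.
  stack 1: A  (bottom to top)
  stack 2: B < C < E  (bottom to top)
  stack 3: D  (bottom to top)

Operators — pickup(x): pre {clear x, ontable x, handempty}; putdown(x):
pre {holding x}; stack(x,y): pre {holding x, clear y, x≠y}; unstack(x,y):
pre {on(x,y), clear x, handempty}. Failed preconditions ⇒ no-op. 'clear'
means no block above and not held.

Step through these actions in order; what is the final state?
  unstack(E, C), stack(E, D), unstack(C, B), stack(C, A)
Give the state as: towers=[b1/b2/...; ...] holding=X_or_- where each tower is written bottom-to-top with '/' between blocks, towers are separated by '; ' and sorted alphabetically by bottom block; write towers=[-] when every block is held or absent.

step 1 (unstack(E, C)): towers=[A; B/C; D] holding=E
step 2 (stack(E, D)): towers=[A; B/C; D/E] holding=-
step 3 (unstack(C, B)): towers=[A; B; D/E] holding=C
step 4 (stack(C, A)): towers=[A/C; B; D/E] holding=-

towers=[A/C; B; D/E] holding=-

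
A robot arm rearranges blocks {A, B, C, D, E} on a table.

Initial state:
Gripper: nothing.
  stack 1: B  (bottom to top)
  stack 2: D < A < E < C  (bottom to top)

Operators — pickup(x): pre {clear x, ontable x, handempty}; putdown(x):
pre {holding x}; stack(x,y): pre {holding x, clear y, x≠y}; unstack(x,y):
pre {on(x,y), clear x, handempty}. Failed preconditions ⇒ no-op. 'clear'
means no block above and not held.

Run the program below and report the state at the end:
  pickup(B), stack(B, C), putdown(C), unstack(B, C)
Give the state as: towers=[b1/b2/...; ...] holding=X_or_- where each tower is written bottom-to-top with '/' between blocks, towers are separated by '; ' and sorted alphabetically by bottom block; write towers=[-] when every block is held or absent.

towers=[D/A/E/C] holding=B

step 1 (pickup(B)): towers=[D/A/E/C] holding=B
step 2 (stack(B, C)): towers=[D/A/E/C/B] holding=-
step 3 (putdown(C)) [no-op]: towers=[D/A/E/C/B] holding=-
step 4 (unstack(B, C)): towers=[D/A/E/C] holding=B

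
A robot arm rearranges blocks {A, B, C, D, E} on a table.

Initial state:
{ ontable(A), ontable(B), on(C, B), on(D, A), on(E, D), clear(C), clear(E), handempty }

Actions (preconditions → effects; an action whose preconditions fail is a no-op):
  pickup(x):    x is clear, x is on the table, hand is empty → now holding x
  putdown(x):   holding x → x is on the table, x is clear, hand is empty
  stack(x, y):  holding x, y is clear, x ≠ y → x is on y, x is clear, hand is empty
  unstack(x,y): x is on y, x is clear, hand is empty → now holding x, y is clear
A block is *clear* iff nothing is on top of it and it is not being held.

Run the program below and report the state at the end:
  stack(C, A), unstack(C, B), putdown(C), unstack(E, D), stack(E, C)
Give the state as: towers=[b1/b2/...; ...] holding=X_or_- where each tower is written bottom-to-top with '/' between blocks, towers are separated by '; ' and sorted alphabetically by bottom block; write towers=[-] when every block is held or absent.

step 1 (stack(C, A)) [no-op]: towers=[A/D/E; B/C] holding=-
step 2 (unstack(C, B)): towers=[A/D/E; B] holding=C
step 3 (putdown(C)): towers=[A/D/E; B; C] holding=-
step 4 (unstack(E, D)): towers=[A/D; B; C] holding=E
step 5 (stack(E, C)): towers=[A/D; B; C/E] holding=-

towers=[A/D; B; C/E] holding=-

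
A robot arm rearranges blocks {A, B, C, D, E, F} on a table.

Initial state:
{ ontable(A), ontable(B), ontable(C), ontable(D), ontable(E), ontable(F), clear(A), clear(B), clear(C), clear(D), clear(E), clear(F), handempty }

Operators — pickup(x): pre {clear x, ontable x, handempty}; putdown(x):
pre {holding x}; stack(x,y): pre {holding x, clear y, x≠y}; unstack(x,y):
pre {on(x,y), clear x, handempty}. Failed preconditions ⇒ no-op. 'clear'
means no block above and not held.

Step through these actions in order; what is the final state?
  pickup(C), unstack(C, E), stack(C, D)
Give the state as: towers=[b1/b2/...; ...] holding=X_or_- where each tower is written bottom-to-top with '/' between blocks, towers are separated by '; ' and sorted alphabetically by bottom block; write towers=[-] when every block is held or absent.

towers=[A; B; D/C; E; F] holding=-

step 1 (pickup(C)): towers=[A; B; D; E; F] holding=C
step 2 (unstack(C, E)) [no-op]: towers=[A; B; D; E; F] holding=C
step 3 (stack(C, D)): towers=[A; B; D/C; E; F] holding=-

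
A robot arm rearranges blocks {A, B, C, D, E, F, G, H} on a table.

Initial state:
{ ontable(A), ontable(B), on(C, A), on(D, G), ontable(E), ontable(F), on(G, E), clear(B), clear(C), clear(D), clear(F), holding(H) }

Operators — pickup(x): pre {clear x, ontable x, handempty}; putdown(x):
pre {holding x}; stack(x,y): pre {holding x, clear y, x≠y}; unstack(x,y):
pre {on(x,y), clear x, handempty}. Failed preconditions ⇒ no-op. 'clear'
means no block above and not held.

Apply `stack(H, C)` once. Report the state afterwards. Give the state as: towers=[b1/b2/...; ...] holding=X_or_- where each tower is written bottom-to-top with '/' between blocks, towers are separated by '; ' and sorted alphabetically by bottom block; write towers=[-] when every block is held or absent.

towers=[A/C/H; B; E/G/D; F] holding=-

before: towers=[A/C; B; E/G/D; F] holding=H
pre[stack(H, C)]: holding(H) ✓, clear(C) ✓, H≠C ✓
all met → apply stack(H, C)
after:  towers=[A/C/H; B; E/G/D; F] holding=-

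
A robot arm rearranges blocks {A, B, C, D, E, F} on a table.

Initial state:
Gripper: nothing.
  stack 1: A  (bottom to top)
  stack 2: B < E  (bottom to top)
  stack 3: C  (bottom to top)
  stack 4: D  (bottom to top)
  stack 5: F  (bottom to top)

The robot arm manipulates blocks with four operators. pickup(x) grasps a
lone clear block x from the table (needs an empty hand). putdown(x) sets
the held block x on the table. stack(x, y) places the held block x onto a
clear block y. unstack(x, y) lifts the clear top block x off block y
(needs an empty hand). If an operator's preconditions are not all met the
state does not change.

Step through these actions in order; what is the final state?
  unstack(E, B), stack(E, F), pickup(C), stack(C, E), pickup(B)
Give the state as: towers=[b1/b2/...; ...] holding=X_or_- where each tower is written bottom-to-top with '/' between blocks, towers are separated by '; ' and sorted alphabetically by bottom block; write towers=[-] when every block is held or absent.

towers=[A; D; F/E/C] holding=B

step 1 (unstack(E, B)): towers=[A; B; C; D; F] holding=E
step 2 (stack(E, F)): towers=[A; B; C; D; F/E] holding=-
step 3 (pickup(C)): towers=[A; B; D; F/E] holding=C
step 4 (stack(C, E)): towers=[A; B; D; F/E/C] holding=-
step 5 (pickup(B)): towers=[A; D; F/E/C] holding=B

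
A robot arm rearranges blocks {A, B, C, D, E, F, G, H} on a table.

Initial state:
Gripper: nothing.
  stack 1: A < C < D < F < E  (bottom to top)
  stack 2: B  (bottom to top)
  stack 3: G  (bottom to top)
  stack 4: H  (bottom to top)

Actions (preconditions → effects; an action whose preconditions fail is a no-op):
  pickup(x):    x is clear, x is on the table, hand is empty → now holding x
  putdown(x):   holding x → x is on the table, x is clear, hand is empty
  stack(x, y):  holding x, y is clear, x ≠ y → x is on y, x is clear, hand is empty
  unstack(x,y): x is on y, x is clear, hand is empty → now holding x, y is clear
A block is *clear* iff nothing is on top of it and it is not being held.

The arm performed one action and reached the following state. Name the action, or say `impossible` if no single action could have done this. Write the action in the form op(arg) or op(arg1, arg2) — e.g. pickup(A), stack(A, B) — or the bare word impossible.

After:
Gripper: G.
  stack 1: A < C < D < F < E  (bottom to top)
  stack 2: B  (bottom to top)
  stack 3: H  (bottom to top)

pickup(G)

target: towers=[A/C/D/F/E; B; H] holding=G
         pickup(G) → towers=[A/C/D/F/E; B; H] holding=G  ← match
     unstack(E, F) → towers=[A/C/D/F; B; G; H] holding=E
         pickup(H) → towers=[A/C/D/F/E; B; G] holding=H
         pickup(B) → towers=[A/C/D/F/E; G; H] holding=B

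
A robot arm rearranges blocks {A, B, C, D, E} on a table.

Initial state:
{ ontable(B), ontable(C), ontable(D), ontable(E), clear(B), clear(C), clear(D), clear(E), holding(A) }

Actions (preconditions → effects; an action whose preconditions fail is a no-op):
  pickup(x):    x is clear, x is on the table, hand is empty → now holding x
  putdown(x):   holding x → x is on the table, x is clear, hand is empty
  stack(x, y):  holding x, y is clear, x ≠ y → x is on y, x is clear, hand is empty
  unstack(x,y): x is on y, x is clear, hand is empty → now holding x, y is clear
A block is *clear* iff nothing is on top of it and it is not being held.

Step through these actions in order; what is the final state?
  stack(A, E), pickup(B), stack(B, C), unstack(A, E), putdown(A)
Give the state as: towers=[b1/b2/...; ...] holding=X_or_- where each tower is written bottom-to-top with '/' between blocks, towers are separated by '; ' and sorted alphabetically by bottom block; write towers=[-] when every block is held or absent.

towers=[A; C/B; D; E] holding=-

step 1 (stack(A, E)): towers=[B; C; D; E/A] holding=-
step 2 (pickup(B)): towers=[C; D; E/A] holding=B
step 3 (stack(B, C)): towers=[C/B; D; E/A] holding=-
step 4 (unstack(A, E)): towers=[C/B; D; E] holding=A
step 5 (putdown(A)): towers=[A; C/B; D; E] holding=-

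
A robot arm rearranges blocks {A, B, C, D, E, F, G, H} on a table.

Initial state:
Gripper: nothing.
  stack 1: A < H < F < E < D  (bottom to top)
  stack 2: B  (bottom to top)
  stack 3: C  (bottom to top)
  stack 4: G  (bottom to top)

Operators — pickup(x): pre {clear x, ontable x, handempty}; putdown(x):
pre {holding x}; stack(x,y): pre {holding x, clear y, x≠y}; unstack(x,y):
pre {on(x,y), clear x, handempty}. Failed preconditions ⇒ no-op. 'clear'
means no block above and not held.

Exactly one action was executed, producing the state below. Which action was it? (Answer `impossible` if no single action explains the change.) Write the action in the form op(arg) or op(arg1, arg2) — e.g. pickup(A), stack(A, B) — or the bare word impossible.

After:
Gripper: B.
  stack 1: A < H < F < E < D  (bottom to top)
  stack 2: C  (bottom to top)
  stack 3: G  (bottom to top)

pickup(B)

target: towers=[A/H/F/E/D; C; G] holding=B
         pickup(G) → towers=[A/H/F/E/D; B; C] holding=G
         pickup(B) → towers=[A/H/F/E/D; C; G] holding=B  ← match
     unstack(D, E) → towers=[A/H/F/E; B; C; G] holding=D
         pickup(C) → towers=[A/H/F/E/D; B; G] holding=C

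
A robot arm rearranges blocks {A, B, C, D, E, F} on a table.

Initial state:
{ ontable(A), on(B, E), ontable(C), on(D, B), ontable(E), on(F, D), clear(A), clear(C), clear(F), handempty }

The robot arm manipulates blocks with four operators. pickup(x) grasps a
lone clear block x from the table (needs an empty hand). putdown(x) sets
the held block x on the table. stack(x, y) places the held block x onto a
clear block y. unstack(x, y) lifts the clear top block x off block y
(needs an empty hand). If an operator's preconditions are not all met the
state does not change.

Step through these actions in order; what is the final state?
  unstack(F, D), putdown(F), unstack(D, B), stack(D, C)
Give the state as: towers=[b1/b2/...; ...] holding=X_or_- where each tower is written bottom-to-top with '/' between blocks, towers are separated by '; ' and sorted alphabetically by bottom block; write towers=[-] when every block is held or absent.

towers=[A; C/D; E/B; F] holding=-

step 1 (unstack(F, D)): towers=[A; C; E/B/D] holding=F
step 2 (putdown(F)): towers=[A; C; E/B/D; F] holding=-
step 3 (unstack(D, B)): towers=[A; C; E/B; F] holding=D
step 4 (stack(D, C)): towers=[A; C/D; E/B; F] holding=-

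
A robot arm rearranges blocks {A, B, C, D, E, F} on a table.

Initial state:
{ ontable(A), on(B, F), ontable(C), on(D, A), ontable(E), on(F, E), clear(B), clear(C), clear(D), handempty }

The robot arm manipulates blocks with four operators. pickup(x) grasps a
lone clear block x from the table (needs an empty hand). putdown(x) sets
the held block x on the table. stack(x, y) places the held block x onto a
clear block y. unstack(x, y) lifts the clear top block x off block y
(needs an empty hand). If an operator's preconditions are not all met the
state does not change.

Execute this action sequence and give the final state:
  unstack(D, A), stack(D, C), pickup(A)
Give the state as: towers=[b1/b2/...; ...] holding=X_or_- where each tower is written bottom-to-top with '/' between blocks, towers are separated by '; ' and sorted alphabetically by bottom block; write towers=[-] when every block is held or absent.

towers=[C/D; E/F/B] holding=A

step 1 (unstack(D, A)): towers=[A; C; E/F/B] holding=D
step 2 (stack(D, C)): towers=[A; C/D; E/F/B] holding=-
step 3 (pickup(A)): towers=[C/D; E/F/B] holding=A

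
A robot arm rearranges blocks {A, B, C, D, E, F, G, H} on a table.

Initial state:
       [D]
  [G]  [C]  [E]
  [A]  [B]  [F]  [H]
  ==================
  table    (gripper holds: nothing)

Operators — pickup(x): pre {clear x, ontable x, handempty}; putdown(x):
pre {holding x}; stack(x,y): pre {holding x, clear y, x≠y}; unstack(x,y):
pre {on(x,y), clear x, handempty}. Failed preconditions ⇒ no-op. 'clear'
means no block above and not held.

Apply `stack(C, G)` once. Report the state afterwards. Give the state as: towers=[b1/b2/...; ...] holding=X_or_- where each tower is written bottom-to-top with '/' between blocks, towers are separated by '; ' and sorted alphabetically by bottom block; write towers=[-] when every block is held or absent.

before: towers=[A/G; B/C/D; F/E; H] holding=-
pre[stack(C, G)]: holding(C) no, clear(G) yes, C≠G yes
holding(C) unmet → stack(C, G) is a no-op
after:  towers=[A/G; B/C/D; F/E; H] holding=-

towers=[A/G; B/C/D; F/E; H] holding=-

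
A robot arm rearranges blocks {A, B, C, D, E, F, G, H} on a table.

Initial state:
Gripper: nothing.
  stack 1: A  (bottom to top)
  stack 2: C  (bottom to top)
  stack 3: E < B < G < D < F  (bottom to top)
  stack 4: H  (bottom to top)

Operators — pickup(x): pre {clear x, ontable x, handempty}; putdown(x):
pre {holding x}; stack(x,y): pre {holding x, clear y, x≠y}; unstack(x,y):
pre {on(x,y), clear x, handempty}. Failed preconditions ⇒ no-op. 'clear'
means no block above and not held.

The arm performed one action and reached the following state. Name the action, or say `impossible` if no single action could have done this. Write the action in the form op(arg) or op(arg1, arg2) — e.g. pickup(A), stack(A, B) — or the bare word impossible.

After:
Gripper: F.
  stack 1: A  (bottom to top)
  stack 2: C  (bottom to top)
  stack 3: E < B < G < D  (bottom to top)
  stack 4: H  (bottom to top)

unstack(F, D)

target: towers=[A; C; E/B/G/D; H] holding=F
         pickup(A) → towers=[C; E/B/G/D/F; H] holding=A
         pickup(H) → towers=[A; C; E/B/G/D/F] holding=H
     unstack(F, D) → towers=[A; C; E/B/G/D; H] holding=F  ← match
         pickup(C) → towers=[A; E/B/G/D/F; H] holding=C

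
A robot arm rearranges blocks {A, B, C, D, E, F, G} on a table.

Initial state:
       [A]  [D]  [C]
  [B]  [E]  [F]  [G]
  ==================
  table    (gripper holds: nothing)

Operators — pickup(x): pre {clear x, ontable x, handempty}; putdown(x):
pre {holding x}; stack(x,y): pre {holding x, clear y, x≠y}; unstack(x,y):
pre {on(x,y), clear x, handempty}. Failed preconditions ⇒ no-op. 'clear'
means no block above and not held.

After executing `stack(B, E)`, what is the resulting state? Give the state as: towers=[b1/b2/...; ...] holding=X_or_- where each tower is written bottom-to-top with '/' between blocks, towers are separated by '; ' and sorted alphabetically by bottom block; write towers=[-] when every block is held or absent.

towers=[B; E/A; F/D; G/C] holding=-

before: towers=[B; E/A; F/D; G/C] holding=-
pre[stack(B, E)]: holding(B) no, clear(E) no, B≠E yes
holding(B), clear(E) unmet → stack(B, E) is a no-op
after:  towers=[B; E/A; F/D; G/C] holding=-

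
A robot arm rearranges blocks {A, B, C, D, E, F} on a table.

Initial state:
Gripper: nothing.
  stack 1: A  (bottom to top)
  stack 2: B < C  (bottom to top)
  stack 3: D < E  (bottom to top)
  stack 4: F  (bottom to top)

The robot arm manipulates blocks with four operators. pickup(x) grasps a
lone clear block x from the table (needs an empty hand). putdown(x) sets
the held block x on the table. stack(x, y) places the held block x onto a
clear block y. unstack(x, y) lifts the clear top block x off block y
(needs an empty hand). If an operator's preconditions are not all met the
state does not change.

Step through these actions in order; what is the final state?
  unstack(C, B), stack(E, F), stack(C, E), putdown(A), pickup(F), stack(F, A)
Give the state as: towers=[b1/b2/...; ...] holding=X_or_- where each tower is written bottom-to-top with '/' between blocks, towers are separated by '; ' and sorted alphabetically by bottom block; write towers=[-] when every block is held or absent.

towers=[A/F; B; D/E/C] holding=-

step 1 (unstack(C, B)): towers=[A; B; D/E; F] holding=C
step 2 (stack(E, F)) [no-op]: towers=[A; B; D/E; F] holding=C
step 3 (stack(C, E)): towers=[A; B; D/E/C; F] holding=-
step 4 (putdown(A)) [no-op]: towers=[A; B; D/E/C; F] holding=-
step 5 (pickup(F)): towers=[A; B; D/E/C] holding=F
step 6 (stack(F, A)): towers=[A/F; B; D/E/C] holding=-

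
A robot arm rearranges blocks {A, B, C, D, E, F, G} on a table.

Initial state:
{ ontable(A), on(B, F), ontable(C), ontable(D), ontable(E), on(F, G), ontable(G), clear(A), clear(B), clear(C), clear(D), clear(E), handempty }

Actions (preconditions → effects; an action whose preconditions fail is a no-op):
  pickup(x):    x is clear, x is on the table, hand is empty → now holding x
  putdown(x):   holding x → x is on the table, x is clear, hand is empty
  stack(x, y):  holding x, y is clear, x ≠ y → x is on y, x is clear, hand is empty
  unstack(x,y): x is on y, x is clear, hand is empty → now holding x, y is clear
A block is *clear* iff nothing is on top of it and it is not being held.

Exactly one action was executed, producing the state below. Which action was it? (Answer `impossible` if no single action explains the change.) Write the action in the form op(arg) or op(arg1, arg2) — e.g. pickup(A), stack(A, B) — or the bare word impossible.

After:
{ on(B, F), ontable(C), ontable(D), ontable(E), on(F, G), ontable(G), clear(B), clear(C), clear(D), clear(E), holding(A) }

target: towers=[C; D; E; G/F/B] holding=A
     unstack(B, F) → towers=[A; C; D; E; G/F] holding=B
         pickup(D) → towers=[A; C; E; G/F/B] holding=D
         pickup(A) → towers=[C; D; E; G/F/B] holding=A  ← match
         pickup(E) → towers=[A; C; D; G/F/B] holding=E
         pickup(C) → towers=[A; D; E; G/F/B] holding=C

pickup(A)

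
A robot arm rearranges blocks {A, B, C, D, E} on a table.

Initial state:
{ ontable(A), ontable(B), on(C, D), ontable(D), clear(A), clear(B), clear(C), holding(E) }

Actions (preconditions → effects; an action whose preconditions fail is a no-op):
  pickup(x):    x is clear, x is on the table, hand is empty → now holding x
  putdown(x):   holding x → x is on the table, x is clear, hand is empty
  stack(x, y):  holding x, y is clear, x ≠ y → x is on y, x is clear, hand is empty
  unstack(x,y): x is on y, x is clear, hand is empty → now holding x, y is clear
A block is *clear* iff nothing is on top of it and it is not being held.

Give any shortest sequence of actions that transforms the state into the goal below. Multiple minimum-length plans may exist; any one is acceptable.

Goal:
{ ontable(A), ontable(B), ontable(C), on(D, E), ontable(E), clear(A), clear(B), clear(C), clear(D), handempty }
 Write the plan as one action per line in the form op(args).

step 1 (putdown(E)): towers=[A; B; D/C; E] holding=-
step 2 (unstack(C, D)): towers=[A; B; D; E] holding=C
step 3 (putdown(C)): towers=[A; B; C; D; E] holding=-
step 4 (pickup(D)): towers=[A; B; C; E] holding=D
step 5 (stack(D, E)): towers=[A; B; C; E/D] holding=-
goal check: towers=[A; B; C; E/D] holding=- — reached (length 5, optimal by BFS)

putdown(E)
unstack(C, D)
putdown(C)
pickup(D)
stack(D, E)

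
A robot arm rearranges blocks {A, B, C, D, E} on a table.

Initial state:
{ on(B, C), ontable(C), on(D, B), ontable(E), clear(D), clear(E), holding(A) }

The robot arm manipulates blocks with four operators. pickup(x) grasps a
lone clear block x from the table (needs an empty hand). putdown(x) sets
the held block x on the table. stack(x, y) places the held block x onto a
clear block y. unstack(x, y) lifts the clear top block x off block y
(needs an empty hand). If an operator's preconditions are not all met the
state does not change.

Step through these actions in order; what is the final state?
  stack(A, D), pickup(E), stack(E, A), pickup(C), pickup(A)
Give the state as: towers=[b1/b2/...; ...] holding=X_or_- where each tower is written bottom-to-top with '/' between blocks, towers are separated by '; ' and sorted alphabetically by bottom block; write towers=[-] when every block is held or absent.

step 1 (stack(A, D)): towers=[C/B/D/A; E] holding=-
step 2 (pickup(E)): towers=[C/B/D/A] holding=E
step 3 (stack(E, A)): towers=[C/B/D/A/E] holding=-
step 4 (pickup(C)) [no-op]: towers=[C/B/D/A/E] holding=-
step 5 (pickup(A)) [no-op]: towers=[C/B/D/A/E] holding=-

towers=[C/B/D/A/E] holding=-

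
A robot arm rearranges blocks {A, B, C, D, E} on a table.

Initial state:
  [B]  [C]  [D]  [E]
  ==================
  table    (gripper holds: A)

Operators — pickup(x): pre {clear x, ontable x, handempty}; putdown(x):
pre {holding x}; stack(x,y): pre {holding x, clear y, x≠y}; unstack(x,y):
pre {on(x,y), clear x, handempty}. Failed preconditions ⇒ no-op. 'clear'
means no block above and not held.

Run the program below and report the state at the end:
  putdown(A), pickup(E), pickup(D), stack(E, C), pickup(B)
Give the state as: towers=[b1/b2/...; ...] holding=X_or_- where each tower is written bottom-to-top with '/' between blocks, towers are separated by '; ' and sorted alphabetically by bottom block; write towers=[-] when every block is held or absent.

step 1 (putdown(A)): towers=[A; B; C; D; E] holding=-
step 2 (pickup(E)): towers=[A; B; C; D] holding=E
step 3 (pickup(D)) [no-op]: towers=[A; B; C; D] holding=E
step 4 (stack(E, C)): towers=[A; B; C/E; D] holding=-
step 5 (pickup(B)): towers=[A; C/E; D] holding=B

towers=[A; C/E; D] holding=B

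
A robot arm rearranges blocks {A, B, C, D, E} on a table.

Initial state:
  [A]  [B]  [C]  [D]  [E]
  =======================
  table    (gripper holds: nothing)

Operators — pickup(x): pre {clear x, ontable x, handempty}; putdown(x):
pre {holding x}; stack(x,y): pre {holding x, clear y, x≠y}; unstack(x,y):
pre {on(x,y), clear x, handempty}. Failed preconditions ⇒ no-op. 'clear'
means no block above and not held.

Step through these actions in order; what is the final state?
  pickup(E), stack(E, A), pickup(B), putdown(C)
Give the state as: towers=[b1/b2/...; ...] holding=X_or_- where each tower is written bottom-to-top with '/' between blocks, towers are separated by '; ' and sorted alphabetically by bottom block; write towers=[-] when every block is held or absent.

step 1 (pickup(E)): towers=[A; B; C; D] holding=E
step 2 (stack(E, A)): towers=[A/E; B; C; D] holding=-
step 3 (pickup(B)): towers=[A/E; C; D] holding=B
step 4 (putdown(C)) [no-op]: towers=[A/E; C; D] holding=B

towers=[A/E; C; D] holding=B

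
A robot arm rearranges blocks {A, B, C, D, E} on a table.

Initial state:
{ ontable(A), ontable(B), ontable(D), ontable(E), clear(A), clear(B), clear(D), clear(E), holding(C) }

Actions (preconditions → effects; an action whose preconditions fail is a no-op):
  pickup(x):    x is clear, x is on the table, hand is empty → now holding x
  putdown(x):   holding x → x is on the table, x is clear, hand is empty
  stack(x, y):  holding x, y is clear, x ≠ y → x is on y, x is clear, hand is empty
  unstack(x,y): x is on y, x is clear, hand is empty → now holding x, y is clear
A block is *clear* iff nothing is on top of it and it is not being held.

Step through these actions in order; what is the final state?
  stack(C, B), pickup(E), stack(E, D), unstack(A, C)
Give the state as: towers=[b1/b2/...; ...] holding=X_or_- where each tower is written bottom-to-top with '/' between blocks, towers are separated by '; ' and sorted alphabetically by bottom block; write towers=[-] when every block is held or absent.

towers=[A; B/C; D/E] holding=-

step 1 (stack(C, B)): towers=[A; B/C; D; E] holding=-
step 2 (pickup(E)): towers=[A; B/C; D] holding=E
step 3 (stack(E, D)): towers=[A; B/C; D/E] holding=-
step 4 (unstack(A, C)) [no-op]: towers=[A; B/C; D/E] holding=-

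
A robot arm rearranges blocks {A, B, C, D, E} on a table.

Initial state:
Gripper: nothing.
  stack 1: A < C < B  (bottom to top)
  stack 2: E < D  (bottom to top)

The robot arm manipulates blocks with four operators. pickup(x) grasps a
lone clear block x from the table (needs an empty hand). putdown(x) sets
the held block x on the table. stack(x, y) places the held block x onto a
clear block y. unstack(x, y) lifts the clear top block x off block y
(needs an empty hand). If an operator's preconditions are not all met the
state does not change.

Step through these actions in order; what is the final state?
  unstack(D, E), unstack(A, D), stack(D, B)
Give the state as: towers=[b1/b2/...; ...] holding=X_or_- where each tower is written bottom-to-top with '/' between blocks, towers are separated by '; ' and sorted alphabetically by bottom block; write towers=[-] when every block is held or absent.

towers=[A/C/B/D; E] holding=-

step 1 (unstack(D, E)): towers=[A/C/B; E] holding=D
step 2 (unstack(A, D)) [no-op]: towers=[A/C/B; E] holding=D
step 3 (stack(D, B)): towers=[A/C/B/D; E] holding=-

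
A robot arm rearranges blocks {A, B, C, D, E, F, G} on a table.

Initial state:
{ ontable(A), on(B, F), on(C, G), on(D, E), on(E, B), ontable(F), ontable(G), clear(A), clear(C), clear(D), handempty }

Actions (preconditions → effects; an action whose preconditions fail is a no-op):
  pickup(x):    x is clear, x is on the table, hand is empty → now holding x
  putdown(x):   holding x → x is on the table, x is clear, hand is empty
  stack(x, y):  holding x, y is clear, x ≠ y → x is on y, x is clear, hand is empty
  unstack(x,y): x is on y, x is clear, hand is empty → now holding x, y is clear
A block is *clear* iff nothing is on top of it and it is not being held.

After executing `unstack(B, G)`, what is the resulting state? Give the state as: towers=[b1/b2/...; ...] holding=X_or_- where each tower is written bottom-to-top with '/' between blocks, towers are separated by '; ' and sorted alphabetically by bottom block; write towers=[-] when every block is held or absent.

towers=[A; F/B/E/D; G/C] holding=-

before: towers=[A; F/B/E/D; G/C] holding=-
pre[unstack(B, G)]: on(B,G) fail, clear(B) fail, handempty ok
on(B,G), clear(B) unmet → unstack(B, G) is a no-op
after:  towers=[A; F/B/E/D; G/C] holding=-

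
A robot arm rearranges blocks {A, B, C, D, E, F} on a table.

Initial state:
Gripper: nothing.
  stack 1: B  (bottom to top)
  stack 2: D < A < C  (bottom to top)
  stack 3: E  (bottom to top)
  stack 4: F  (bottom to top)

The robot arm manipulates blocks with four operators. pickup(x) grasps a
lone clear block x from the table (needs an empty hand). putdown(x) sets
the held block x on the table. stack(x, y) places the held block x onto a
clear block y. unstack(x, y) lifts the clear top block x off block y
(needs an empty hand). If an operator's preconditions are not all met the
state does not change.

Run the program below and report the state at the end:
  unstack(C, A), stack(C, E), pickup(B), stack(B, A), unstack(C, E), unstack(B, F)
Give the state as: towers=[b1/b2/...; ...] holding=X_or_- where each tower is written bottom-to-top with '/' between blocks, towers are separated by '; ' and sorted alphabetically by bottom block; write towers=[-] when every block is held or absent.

step 1 (unstack(C, A)): towers=[B; D/A; E; F] holding=C
step 2 (stack(C, E)): towers=[B; D/A; E/C; F] holding=-
step 3 (pickup(B)): towers=[D/A; E/C; F] holding=B
step 4 (stack(B, A)): towers=[D/A/B; E/C; F] holding=-
step 5 (unstack(C, E)): towers=[D/A/B; E; F] holding=C
step 6 (unstack(B, F)) [no-op]: towers=[D/A/B; E; F] holding=C

towers=[D/A/B; E; F] holding=C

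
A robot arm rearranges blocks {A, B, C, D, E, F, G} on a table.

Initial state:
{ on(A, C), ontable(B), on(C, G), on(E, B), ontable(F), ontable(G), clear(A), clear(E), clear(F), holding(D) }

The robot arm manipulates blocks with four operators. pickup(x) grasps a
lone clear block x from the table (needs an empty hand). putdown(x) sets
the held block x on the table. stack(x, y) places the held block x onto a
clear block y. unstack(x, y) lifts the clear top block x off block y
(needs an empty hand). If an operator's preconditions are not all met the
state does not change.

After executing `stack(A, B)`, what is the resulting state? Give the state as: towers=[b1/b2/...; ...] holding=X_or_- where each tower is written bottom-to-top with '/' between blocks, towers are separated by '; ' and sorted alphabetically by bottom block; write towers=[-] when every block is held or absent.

before: towers=[B/E; F; G/C/A] holding=D
pre[stack(A, B)]: holding(A) no, clear(B) no, A≠B yes
holding(A), clear(B) unmet → stack(A, B) is a no-op
after:  towers=[B/E; F; G/C/A] holding=D

towers=[B/E; F; G/C/A] holding=D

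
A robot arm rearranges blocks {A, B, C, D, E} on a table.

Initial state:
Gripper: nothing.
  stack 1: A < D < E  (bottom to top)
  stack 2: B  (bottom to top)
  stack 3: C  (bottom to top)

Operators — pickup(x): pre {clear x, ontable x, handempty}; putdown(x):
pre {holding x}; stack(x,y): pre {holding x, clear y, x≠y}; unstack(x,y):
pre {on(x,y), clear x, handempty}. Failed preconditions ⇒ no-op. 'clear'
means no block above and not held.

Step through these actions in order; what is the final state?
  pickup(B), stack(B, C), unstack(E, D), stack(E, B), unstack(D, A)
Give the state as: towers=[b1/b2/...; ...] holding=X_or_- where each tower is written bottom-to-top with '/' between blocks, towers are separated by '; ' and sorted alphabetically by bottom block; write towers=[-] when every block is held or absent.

step 1 (pickup(B)): towers=[A/D/E; C] holding=B
step 2 (stack(B, C)): towers=[A/D/E; C/B] holding=-
step 3 (unstack(E, D)): towers=[A/D; C/B] holding=E
step 4 (stack(E, B)): towers=[A/D; C/B/E] holding=-
step 5 (unstack(D, A)): towers=[A; C/B/E] holding=D

towers=[A; C/B/E] holding=D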